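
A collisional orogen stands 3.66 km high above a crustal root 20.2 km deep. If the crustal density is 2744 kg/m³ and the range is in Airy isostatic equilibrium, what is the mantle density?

3240 kg/m³

Airy balance: ρ_c h = (ρ_m − ρ_c) r → ρ_m = ρ_c (1 + h/r).
ρ_m = 2744 × (1 + 3.66 km/20.2 km) = 3240 kg/m³.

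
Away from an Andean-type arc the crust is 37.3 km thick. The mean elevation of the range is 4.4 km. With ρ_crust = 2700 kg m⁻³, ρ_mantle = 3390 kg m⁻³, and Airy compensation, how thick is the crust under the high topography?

58.9 km

Root depth r = h ρ_c / (ρ_m − ρ_c) = 4.4 km × 2700 / 690 = 17.22 km.
Total thickness = T + h + r = 37.3 km + 4.4 km + 17.22 km = 58.9 km.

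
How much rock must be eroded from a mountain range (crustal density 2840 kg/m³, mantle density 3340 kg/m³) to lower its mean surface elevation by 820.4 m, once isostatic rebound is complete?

Net drop Δ = e − u = e − e ρ_c/ρ_m = e (ρ_m − ρ_c)/ρ_m.
e = Δ ρ_m/(ρ_m − ρ_c) = 820.4 m × 3340/500 = 5480 m.

5480 m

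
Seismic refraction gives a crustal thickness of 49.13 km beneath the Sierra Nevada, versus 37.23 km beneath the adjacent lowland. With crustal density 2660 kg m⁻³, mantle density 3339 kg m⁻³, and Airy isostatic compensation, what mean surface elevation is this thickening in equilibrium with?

2.42 km

Excess crust Δ = 49.13 km − 37.23 km = 11.9 km, split between elevation h and root r with h + r = Δ.
Airy balance ρ_c h = (ρ_m − ρ_c) r gives r = h ρ_c/(ρ_m − ρ_c), so h (1 + ρ_c/(ρ_m − ρ_c)) = Δ, i.e. h = Δ (ρ_m − ρ_c)/ρ_m.
h = 11.9 km × 679/3339 = 2.42 km.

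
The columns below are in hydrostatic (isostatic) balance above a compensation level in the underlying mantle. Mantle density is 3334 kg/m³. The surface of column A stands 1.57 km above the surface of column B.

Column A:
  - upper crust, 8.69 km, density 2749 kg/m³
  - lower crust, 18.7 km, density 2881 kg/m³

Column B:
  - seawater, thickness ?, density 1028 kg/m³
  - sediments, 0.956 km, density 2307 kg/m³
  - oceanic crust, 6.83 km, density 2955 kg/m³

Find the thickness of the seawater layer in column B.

2.06 km

Take the compensation level at the base of the deeper column (depth z_c below the surface of column A) and equate Σ ρ_i t_i down to z_c; mantle fills any gap and the z_c terms cancel.
Column A: 8.69×2749 + 18.7×2881 + (z_c − 27.39)×3334
Column B: 1.57×0 + x×1028 + 0.956×2307 + 6.83×2955 + (z_c − 1.57 − 7.786 − x)×3334
The z_c×3334 term appears on both sides and cancels. Collect the known terms of each column as K = Σ(ρt)_known − 3334 × (depth of known layers): K_A = 77763.51 − 3334×27.39 = −13554.75; K_B = 22388.142 − 3334×(1.57 + 7.786) = −8804.762.
Balance: K_A = K_B − x×(3334 − 1028), so x = (K_B − K_A)/(3334 − 1028) = 4749.99/2306 = 2.06 km.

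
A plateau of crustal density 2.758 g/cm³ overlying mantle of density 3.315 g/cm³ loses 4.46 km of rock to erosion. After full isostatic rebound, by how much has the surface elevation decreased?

Rebound u = e ρ_c/ρ_m = 4.46 km × 2.758/3.315 = 3.711 km.
Net surface drop = e − u = 4.46 km − 3.711 km = e (ρ_m − ρ_c)/ρ_m = 0.749 km.

0.749 km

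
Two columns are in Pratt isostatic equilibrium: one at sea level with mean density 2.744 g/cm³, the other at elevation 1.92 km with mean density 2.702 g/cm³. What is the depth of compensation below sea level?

124 km

ρ_ref D = ρ (D + h) → D (ρ_ref − ρ) = ρ h.
D = ρ h/(ρ_ref − ρ) = 2.702 × 1.92 km/(2.744 − 2.702) = 124 km.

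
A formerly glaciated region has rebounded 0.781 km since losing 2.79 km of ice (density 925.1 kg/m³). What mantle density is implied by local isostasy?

ρ_m = ρ_ice t / u = 925.1 × 2.79 km/0.781 km = 3300 kg/m³.

3300 kg/m³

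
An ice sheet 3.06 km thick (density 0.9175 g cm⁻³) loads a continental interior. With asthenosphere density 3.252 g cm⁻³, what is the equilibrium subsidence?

For local isostatic compensation: the ice load ρ_ice t is balanced by mantle displaced below, ρ_m s.
s = t ρ_ice / ρ_m = 3.06 km × 0.9175/3.252 = 0.863 km.

0.863 km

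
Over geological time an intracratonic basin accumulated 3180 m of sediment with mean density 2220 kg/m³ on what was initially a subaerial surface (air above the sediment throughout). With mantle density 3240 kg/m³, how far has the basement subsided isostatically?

2180 m

Subaerial load: s = t ρ_sed / ρ_m = 3180 m × 2220/3240 = 2180 m.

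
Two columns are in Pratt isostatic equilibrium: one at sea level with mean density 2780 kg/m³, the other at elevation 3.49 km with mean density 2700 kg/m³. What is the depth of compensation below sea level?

118 km

ρ_ref D = ρ (D + h) → D (ρ_ref − ρ) = ρ h.
D = ρ h/(ρ_ref − ρ) = 2700 × 3.49 km/(2780 − 2700) = 118 km.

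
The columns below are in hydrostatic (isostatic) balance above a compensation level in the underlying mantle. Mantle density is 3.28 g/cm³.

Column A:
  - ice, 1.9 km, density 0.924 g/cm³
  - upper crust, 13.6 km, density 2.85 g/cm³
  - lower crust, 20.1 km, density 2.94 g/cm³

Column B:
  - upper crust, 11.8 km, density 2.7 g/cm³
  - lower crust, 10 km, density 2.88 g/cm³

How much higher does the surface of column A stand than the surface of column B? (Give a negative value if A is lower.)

1.93 km

For any compensation level in the mantle, the mantle terms cancel and isostasy reduces to e = (Σt_A − Σt_B) − (Σ(ρt)_A − Σ(ρt)_B) / ρ_m.
Σt_A = 35.6 km; Σt_B = 21.8 km; Σ(ρt)_A = 99.6096; Σ(ρt)_B = 60.66 (in km·g/cm³).
e = (35.6 − 21.8) − (99.6096 − 60.66) / 3.28 = 1.93 km.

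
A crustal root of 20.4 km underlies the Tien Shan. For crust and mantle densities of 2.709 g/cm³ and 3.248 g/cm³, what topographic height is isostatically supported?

Isostatic balance requires: ρ_c h = (ρ_m − ρ_c) r.
h = r (ρ_m − ρ_c) / ρ_c = 20.4 km × (3.248 − 2.709) / 2.709 = 4.06 km.

4.06 km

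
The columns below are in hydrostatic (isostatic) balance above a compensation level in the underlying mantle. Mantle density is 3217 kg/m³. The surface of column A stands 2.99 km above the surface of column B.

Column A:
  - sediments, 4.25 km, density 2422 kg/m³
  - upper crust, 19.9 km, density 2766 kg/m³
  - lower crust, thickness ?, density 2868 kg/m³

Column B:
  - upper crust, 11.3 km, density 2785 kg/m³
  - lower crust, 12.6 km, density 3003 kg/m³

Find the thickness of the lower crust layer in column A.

13.9 km

Take the compensation level at the base of the deeper column (depth z_c below the surface of column A) and equate Σ ρ_i t_i down to z_c; mantle fills any gap and the z_c terms cancel.
Column A: 4.25×2422 + 19.9×2766 + x×2868 + (z_c − 24.15 − x)×3217
Column B: 2.99×0 + 11.3×2785 + 12.6×3003 + (z_c − 2.99 − 23.9)×3217
The z_c×3217 term appears on both sides and cancels. Collect the known terms of each column as K = Σ(ρt)_known − 3217 × (depth of known layers): K_A = 65336.9 − 3217×24.15 = −12353.65; K_B = 69308.3 − 3217×(2.99 + 23.9) = −17196.83.
Balance: K_A − x×(3217 − 2868) = K_B, so x = (K_A − K_B)/(3217 − 2868) = 4843.18/349 = 13.9 km.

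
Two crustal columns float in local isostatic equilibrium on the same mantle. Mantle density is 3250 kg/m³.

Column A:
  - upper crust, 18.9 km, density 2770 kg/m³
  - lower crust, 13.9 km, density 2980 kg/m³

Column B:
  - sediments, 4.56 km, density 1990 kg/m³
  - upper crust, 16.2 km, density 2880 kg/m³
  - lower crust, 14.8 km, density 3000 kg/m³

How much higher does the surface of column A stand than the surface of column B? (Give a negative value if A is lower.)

For any compensation level in the mantle, the mantle terms cancel and isostasy reduces to e = (Σt_A − Σt_B) − (Σ(ρt)_A − Σ(ρt)_B) / ρ_m.
Σt_A = 32.8 km; Σt_B = 35.56 km; Σ(ρt)_A = 93775; Σ(ρt)_B = 100130.4 (in km·kg/m³).
e = (32.8 − 35.56) − (93775 − 100130.4) / 3250 = −0.804 km.

−0.804 km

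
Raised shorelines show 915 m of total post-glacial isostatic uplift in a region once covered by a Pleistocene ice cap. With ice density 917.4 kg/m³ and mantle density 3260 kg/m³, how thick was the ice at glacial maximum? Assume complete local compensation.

u = t ρ_ice/ρ_m → t = u ρ_m/ρ_ice = 915 m × 3260/917.4 = 3250 m.

3250 m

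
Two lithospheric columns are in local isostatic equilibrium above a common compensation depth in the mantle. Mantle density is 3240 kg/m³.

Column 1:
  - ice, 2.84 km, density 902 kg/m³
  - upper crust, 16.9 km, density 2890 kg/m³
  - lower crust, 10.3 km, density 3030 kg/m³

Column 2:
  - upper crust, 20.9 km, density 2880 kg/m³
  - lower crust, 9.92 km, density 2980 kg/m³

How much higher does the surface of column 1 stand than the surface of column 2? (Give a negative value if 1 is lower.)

1.42 km

For any compensation level in the mantle, the mantle terms cancel and isostasy reduces to e = (Σt_1 − Σt_2) − (Σ(ρt)_1 − Σ(ρt)_2) / ρ_m.
Σt_1 = 30.04 km; Σt_2 = 30.82 km; Σ(ρt)_1 = 82611.68; Σ(ρt)_2 = 89753.6 (in km·kg/m³).
e = (30.04 − 30.82) − (82611.68 − 89753.6) / 3240 = 1.42 km.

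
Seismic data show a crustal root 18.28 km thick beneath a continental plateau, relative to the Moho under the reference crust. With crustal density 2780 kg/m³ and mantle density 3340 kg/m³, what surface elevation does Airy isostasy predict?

In Airy isostatic equilibrium: ρ_c h = (ρ_m − ρ_c) r.
h = r (ρ_m − ρ_c) / ρ_c = 18.28 km × (3340 − 2780) / 2780 = 3.68 km.

3.68 km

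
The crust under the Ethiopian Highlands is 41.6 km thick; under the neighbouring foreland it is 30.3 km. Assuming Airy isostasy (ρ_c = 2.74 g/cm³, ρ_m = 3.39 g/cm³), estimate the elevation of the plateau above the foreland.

Excess crust Δ = 41.6 km − 30.3 km = 11.3 km, split between elevation h and root r with h + r = Δ.
Airy balance ρ_c h = (ρ_m − ρ_c) r gives r = h ρ_c/(ρ_m − ρ_c), so h (1 + ρ_c/(ρ_m − ρ_c)) = Δ, i.e. h = Δ (ρ_m − ρ_c)/ρ_m.
h = 11.3 km × 0.65/3.39 = 2.17 km.

2.17 km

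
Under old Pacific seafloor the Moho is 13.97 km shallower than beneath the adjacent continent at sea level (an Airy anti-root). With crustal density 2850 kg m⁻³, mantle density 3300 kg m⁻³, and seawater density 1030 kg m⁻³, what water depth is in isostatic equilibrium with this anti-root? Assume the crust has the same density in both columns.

Replacing a thickness d of crust by seawater at the top must be balanced by replacing crust with mantle at the base: d (ρ_c − ρ_w) = a (ρ_m − ρ_c).
d = a (ρ_m − ρ_c)/(ρ_c − ρ_w) = 13.97 km × 450/1820 = 3.45 km.

3.45 km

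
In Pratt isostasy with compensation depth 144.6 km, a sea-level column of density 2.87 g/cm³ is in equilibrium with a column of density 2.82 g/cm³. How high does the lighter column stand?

2.56 km

ρ_ref D = ρ (D + h) → h = D (ρ_ref − ρ)/ρ.
h = 144.6 km × (2.87 − 2.82)/2.82 = 2.56 km.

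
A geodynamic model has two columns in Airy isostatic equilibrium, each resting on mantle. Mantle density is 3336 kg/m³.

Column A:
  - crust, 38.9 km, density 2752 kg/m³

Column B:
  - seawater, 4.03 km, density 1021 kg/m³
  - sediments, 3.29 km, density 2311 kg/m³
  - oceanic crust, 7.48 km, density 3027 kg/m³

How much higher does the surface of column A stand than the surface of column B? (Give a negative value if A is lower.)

2.31 km

For any compensation level in the mantle, the mantle terms cancel and isostasy reduces to e = (Σt_A − Σt_B) − (Σ(ρt)_A − Σ(ρt)_B) / ρ_m.
Σt_A = 38.9 km; Σt_B = 14.8 km; Σ(ρt)_A = 107052.8; Σ(ρt)_B = 34359.78 (in km·kg/m³).
e = (38.9 − 14.8) − (107052.8 − 34359.78) / 3336 = 2.31 km.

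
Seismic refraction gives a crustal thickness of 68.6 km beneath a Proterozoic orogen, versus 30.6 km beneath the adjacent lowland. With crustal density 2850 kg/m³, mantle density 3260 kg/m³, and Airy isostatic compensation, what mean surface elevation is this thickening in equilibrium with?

4.78 km

Excess crust Δ = 68.6 km − 30.6 km = 38 km, split between elevation h and root r with h + r = Δ.
Airy balance ρ_c h = (ρ_m − ρ_c) r gives r = h ρ_c/(ρ_m − ρ_c), so h (1 + ρ_c/(ρ_m − ρ_c)) = Δ, i.e. h = Δ (ρ_m − ρ_c)/ρ_m.
h = 38 km × 410/3260 = 4.78 km.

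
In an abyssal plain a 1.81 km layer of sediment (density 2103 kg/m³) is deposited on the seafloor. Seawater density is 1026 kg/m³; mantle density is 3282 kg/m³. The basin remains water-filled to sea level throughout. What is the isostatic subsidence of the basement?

0.864 km

Submarine loading: the sediment displaces seawater, and the subsidence is in turn flooded, so s (ρ_m − ρ_w) = t (ρ_sed − ρ_w).
s = 1.81 km × (2103 − 1026) / (3282 − 1026) = 0.864 km.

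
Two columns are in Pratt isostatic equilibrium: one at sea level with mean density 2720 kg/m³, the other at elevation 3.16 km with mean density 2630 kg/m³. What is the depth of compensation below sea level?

92.3 km

ρ_ref D = ρ (D + h) → D (ρ_ref − ρ) = ρ h.
D = ρ h/(ρ_ref − ρ) = 2630 × 3.16 km/(2720 − 2630) = 92.3 km.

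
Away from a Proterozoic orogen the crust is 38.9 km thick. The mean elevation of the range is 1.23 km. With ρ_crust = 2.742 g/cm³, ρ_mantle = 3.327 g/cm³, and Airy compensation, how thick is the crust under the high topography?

Root depth r = h ρ_c / (ρ_m − ρ_c) = 1.23 km × 2.742 / 0.585 = 5.765 km.
Total thickness = T + h + r = 38.9 km + 1.23 km + 5.765 km = 45.9 km.

45.9 km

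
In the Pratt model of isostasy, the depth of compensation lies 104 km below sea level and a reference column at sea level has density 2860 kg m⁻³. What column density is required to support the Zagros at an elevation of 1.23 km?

Pratt balance: ρ_ref D = ρ (D + h).
ρ = ρ_ref D/(D + h) = 2860 × 104 km/(104 km + 1.23 km) = 2830 kg m⁻³.

2830 kg m⁻³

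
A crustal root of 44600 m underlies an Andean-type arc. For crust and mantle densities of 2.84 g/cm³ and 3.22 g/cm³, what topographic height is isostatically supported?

5970 m

Balancing pressure at the compensation depth: ρ_c h = (ρ_m − ρ_c) r.
h = r (ρ_m − ρ_c) / ρ_c = 44600 m × (3.22 − 2.84) / 2.84 = 5970 m.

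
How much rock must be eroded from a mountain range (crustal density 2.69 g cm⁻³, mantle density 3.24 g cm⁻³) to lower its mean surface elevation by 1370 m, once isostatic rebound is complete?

8070 m

Net drop Δ = e − u = e − e ρ_c/ρ_m = e (ρ_m − ρ_c)/ρ_m.
e = Δ ρ_m/(ρ_m − ρ_c) = 1370 m × 3.24/0.55 = 8070 m.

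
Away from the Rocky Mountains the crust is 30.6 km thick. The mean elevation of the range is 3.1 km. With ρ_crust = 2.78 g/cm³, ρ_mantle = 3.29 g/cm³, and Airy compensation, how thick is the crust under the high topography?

50.6 km

Root depth r = h ρ_c / (ρ_m − ρ_c) = 3.1 km × 2.78 / 0.51 = 16.9 km.
Total thickness = T + h + r = 30.6 km + 3.1 km + 16.9 km = 50.6 km.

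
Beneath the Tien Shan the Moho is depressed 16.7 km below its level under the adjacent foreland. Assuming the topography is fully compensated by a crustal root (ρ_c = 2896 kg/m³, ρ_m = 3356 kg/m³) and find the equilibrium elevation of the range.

In Airy isostatic equilibrium: ρ_c h = (ρ_m − ρ_c) r.
h = r (ρ_m − ρ_c) / ρ_c = 16.7 km × (3356 − 2896) / 2896 = 2.65 km.

2.65 km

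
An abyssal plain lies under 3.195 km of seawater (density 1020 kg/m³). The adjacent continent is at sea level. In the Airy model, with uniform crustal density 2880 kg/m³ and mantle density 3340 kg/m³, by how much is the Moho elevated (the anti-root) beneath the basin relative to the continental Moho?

12.9 km

Balancing pressure at the compensation depth: replacing crust with seawater at the top is compensated by replacing crust with mantle at the base: d (ρ_c − ρ_w) = a (ρ_m − ρ_c).
a = d (ρ_c − ρ_w)/(ρ_m − ρ_c) = 3.195 km × 1860/460 = 12.9 km.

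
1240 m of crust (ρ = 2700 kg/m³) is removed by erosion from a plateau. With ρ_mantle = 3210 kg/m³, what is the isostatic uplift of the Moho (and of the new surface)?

Unloading: uplift u = e ρ_c/ρ_m = 1240 m × 2700/3210 = 1040 m.

1040 m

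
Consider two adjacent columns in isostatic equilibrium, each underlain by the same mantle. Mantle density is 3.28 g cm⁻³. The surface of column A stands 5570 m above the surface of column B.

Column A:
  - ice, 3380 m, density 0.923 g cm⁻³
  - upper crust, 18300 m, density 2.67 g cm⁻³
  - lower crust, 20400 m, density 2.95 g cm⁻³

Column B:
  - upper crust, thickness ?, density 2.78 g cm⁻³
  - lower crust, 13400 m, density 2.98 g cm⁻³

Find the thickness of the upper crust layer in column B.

Take the compensation level at the base of the deeper column (depth z_c below the surface of column A) and equate Σ ρ_i t_i down to z_c; mantle fills any gap and the z_c terms cancel.
Column A: 3380×0.923 + 18300×2.67 + 20400×2.95 + (z_c − 42080)×3.28
Column B: 5570×0 + x×2.78 + 13400×2.98 + (z_c − 5570 − 13400 − x)×3.28
The z_c×3.28 term appears on both sides and cancels. Collect the known terms of each column as K = Σ(ρt)_known − 3.28 × (depth of known layers): K_A = 112160.74 − 3.28×42080 = −25861.66; K_B = 39932 − 3.28×(5570 + 13400) = −22289.6.
Balance: K_A = K_B − x×(3.28 − 2.78), so x = (K_B − K_A)/(3.28 − 2.78) = 3572.06/0.5 = 7140 m.

7140 m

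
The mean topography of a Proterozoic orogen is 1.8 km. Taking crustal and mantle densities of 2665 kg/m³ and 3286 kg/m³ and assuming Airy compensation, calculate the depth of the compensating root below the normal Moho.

7.72 km

Isostatic balance requires: the weight of the topography is balanced by the buoyancy of the root, ρ_c h = (ρ_m − ρ_c) r.
r = h · ρ_c / (ρ_m − ρ_c) = 1.8 km × 2665 / (3286 − 2665) = 7.72 km.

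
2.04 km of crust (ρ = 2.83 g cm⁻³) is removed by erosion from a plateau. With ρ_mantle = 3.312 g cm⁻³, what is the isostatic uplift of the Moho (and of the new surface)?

Unloading: uplift u = e ρ_c/ρ_m = 2.04 km × 2.83/3.312 = 1.74 km.

1.74 km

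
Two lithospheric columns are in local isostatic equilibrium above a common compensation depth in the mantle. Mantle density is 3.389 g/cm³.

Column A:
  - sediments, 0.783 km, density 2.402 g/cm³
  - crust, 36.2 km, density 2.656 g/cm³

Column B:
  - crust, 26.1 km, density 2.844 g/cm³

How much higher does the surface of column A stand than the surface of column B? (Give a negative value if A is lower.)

3.86 km

For any compensation level in the mantle, the mantle terms cancel and isostasy reduces to e = (Σt_A − Σt_B) − (Σ(ρt)_A − Σ(ρt)_B) / ρ_m.
Σt_A = 36.983 km; Σt_B = 26.1 km; Σ(ρt)_A = 98.027966; Σ(ρt)_B = 74.2284 (in km·g/cm³).
e = (36.983 − 26.1) − (98.027966 − 74.2284) / 3.389 = 3.86 km.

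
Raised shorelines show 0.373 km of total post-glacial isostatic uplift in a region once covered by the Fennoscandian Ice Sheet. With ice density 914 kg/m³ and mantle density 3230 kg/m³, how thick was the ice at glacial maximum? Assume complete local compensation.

u = t ρ_ice/ρ_m → t = u ρ_m/ρ_ice = 0.373 km × 3230/914 = 1.32 km.

1.32 km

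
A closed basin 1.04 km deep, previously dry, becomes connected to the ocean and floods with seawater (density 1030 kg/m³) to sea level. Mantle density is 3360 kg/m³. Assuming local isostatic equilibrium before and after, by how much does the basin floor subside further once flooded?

After flooding the water column is d + s deep. Its weight must equal the weight of mantle displaced by the extra subsidence s: (d + s) ρ_w = s ρ_m.
s = d ρ_w / (ρ_m − ρ_w) = 1.04 km × 1030/(3360 − 1030) = 0.46 km.

0.46 km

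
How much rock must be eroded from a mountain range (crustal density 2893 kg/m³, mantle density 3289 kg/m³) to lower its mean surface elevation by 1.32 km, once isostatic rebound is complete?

11 km

Net drop Δ = e − u = e − e ρ_c/ρ_m = e (ρ_m − ρ_c)/ρ_m.
e = Δ ρ_m/(ρ_m − ρ_c) = 1.32 km × 3289/396 = 11 km.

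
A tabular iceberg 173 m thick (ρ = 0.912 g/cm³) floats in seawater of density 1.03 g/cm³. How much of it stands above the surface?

19.8 m

Floating equilibrium: submerged depth d = t ρ_obj/ρ_fluid = 173 m × 0.912/1.03 = 153.2 m.
Freeboard = t − d = 173 m − 153.2 m = 19.8 m.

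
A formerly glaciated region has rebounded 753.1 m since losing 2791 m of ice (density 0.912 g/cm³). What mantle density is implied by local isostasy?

ρ_m = ρ_ice t / u = 0.912 × 2791 m/753.1 m = 3.38 g/cm³.

3.38 g/cm³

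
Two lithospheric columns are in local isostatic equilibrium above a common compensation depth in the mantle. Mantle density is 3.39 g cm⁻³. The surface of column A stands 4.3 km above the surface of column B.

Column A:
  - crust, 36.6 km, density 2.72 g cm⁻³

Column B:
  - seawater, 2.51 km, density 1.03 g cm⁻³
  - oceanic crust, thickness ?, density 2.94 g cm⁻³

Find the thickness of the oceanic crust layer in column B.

8.94 km

Take the compensation level at the base of the deeper column (depth z_c below the surface of column A) and equate Σ ρ_i t_i down to z_c; mantle fills any gap and the z_c terms cancel.
Column A: 36.6×2.72 + (z_c − 36.6)×3.39
Column B: 4.3×0 + 2.51×1.03 + x×2.94 + (z_c − 4.3 − 2.51 − x)×3.39
The z_c×3.39 term appears on both sides and cancels. Collect the known terms of each column as K = Σ(ρt)_known − 3.39 × (depth of known layers): K_A = 99.552 − 3.39×36.6 = −24.522; K_B = 2.5853 − 3.39×(4.3 + 2.51) = −20.5006.
Balance: K_A = K_B − x×(3.39 − 2.94), so x = (K_B − K_A)/(3.39 − 2.94) = 4.0214/0.45 = 8.94 km.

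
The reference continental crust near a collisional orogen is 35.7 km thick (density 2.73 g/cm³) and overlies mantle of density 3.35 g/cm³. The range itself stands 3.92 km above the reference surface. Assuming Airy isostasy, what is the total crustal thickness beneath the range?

Root depth r = h ρ_c / (ρ_m − ρ_c) = 3.92 km × 2.73 / 0.62 = 17.26 km.
Total thickness = T + h + r = 35.7 km + 3.92 km + 17.26 km = 56.9 km.

56.9 km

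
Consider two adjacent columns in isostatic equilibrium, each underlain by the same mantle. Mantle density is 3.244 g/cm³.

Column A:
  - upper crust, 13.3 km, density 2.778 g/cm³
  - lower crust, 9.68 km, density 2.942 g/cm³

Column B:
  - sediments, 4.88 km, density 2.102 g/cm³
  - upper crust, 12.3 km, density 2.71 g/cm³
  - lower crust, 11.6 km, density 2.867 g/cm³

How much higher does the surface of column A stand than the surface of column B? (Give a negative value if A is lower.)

For any compensation level in the mantle, the mantle terms cancel and isostasy reduces to e = (Σt_A − Σt_B) − (Σ(ρt)_A − Σ(ρt)_B) / ρ_m.
Σt_A = 22.98 km; Σt_B = 28.78 km; Σ(ρt)_A = 65.42596; Σ(ρt)_B = 76.84796 (in km·g/cm³).
e = (22.98 − 28.78) − (65.42596 − 76.84796) / 3.244 = −2.28 km.

−2.28 km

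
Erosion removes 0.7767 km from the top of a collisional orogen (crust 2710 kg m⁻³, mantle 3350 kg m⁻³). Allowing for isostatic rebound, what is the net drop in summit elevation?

Rebound u = e ρ_c/ρ_m = 0.7767 km × 2710/3350 = 0.6283 km.
Net surface drop = e − u = 0.7767 km − 0.6283 km = e (ρ_m − ρ_c)/ρ_m = 0.148 km.

0.148 km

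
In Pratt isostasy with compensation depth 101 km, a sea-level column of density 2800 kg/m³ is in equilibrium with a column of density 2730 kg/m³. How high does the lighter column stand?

2.59 km

ρ_ref D = ρ (D + h) → h = D (ρ_ref − ρ)/ρ.
h = 101 km × (2800 − 2730)/2730 = 2.59 km.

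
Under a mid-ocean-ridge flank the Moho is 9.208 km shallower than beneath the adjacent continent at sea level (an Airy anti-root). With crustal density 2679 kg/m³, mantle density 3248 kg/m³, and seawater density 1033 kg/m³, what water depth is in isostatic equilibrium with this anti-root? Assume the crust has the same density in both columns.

Replacing a thickness d of crust by seawater at the top must be balanced by replacing crust with mantle at the base: d (ρ_c − ρ_w) = a (ρ_m − ρ_c).
d = a (ρ_m − ρ_c)/(ρ_c − ρ_w) = 9.208 km × 569/1646 = 3.18 km.

3.18 km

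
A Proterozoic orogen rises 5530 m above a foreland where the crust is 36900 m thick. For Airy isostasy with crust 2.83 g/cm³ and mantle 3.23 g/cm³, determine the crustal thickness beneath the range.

Root depth r = h ρ_c / (ρ_m − ρ_c) = 5530 m × 2.83 / 0.4 = 39120 m.
Total thickness = T + h + r = 36900 m + 5530 m + 39120 m = 81600 m.

81600 m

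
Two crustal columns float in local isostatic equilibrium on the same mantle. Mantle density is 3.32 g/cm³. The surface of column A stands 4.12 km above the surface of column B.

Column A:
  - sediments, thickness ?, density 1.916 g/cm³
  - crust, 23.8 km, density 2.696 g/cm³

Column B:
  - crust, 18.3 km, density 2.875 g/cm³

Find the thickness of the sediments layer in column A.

Take the compensation level at the base of the deeper column (depth z_c below the surface of column A) and equate Σ ρ_i t_i down to z_c; mantle fills any gap and the z_c terms cancel.
Column A: x×1.916 + 23.8×2.696 + (z_c − 23.8 − x)×3.32
Column B: 4.12×0 + 18.3×2.875 + (z_c − 4.12 − 18.3)×3.32
The z_c×3.32 term appears on both sides and cancels. Collect the known terms of each column as K = Σ(ρt)_known − 3.32 × (depth of known layers): K_A = 64.1648 − 3.32×23.8 = −14.8512; K_B = 52.6125 − 3.32×(4.12 + 18.3) = −21.8219.
Balance: K_A − x×(3.32 − 1.916) = K_B, so x = (K_A − K_B)/(3.32 − 1.916) = 6.9707/1.404 = 4.96 km.

4.96 km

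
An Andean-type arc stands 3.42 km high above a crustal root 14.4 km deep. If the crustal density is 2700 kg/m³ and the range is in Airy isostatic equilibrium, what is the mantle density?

Airy balance: ρ_c h = (ρ_m − ρ_c) r → ρ_m = ρ_c (1 + h/r).
ρ_m = 2700 × (1 + 3.42 km/14.4 km) = 3340 kg/m³.

3340 kg/m³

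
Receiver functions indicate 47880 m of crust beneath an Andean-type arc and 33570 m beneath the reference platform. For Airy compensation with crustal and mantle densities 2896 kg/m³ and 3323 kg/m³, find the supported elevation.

Excess crust Δ = 47880 m − 33570 m = 14310 m, split between elevation h and root r with h + r = Δ.
Airy balance ρ_c h = (ρ_m − ρ_c) r gives r = h ρ_c/(ρ_m − ρ_c), so h (1 + ρ_c/(ρ_m − ρ_c)) = Δ, i.e. h = Δ (ρ_m − ρ_c)/ρ_m.
h = 14310 m × 427/3323 = 1840 m.

1840 m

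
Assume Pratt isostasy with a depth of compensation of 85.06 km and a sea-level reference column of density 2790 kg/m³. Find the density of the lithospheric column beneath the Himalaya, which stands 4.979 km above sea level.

2640 kg/m³

Pratt balance: ρ_ref D = ρ (D + h).
ρ = ρ_ref D/(D + h) = 2790 × 85.06 km/(85.06 km + 4.979 km) = 2640 kg/m³.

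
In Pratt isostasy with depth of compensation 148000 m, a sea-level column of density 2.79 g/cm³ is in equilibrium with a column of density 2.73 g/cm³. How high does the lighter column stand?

ρ_ref D = ρ (D + h) → h = D (ρ_ref − ρ)/ρ.
h = 148000 m × (2.79 − 2.73)/2.73 = 3250 m.

3250 m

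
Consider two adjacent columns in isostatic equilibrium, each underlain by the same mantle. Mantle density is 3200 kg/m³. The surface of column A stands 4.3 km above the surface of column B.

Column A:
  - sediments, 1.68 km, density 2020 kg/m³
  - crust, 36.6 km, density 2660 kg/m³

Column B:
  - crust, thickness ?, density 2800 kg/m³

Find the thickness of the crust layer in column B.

20 km

Take the compensation level at the base of the deeper column (depth z_c below the surface of column A) and equate Σ ρ_i t_i down to z_c; mantle fills any gap and the z_c terms cancel.
Column A: 1.68×2020 + 36.6×2660 + (z_c − 38.28)×3200
Column B: 4.3×0 + x×2800 + (z_c − 4.3 − 0 − x)×3200
The z_c×3200 term appears on both sides and cancels. Collect the known terms of each column as K = Σ(ρt)_known − 3200 × (depth of known layers): K_A = 100749.6 − 3200×38.28 = −21746.4; K_B = 0 − 3200×(4.3 + 0) = −13760.
Balance: K_A = K_B − x×(3200 − 2800), so x = (K_B − K_A)/(3200 − 2800) = 7986.4/400 = 20 km.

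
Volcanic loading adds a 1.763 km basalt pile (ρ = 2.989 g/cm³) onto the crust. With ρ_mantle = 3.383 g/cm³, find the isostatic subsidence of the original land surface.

1.56 km

Subaerial loading: s = t ρ_load / ρ_m.
s = 1.763 km × 2.989/3.383 = 1.56 km.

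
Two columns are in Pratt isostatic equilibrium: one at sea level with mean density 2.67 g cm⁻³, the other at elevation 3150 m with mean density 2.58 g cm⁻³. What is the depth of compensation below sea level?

ρ_ref D = ρ (D + h) → D (ρ_ref − ρ) = ρ h.
D = ρ h/(ρ_ref − ρ) = 2.58 × 3150 m/(2.67 − 2.58) = 90300 m.

90300 m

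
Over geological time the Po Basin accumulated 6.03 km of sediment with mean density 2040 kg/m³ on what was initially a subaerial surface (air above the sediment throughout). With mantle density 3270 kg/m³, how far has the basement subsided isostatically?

3.76 km

Subaerial load: s = t ρ_sed / ρ_m = 6.03 km × 2040/3270 = 3.76 km.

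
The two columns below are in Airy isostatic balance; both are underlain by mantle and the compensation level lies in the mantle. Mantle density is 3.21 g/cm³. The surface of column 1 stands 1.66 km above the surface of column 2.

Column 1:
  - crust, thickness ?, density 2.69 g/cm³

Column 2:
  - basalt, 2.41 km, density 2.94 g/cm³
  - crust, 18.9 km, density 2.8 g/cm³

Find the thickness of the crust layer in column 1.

26.4 km

Take the compensation level at the base of the deeper column (depth z_c below the surface of column 1) and equate Σ ρ_i t_i down to z_c; mantle fills any gap and the z_c terms cancel.
Column 1: x×2.69 + (z_c − 0 − x)×3.21
Column 2: 1.66×0 + 2.41×2.94 + 18.9×2.8 + (z_c − 1.66 − 21.31)×3.21
The z_c×3.21 term appears on both sides and cancels. Collect the known terms of each column as K = Σ(ρt)_known − 3.21 × (depth of known layers): K_1 = 0 − 3.21×0 = 0; K_2 = 60.0054 − 3.21×(1.66 + 21.31) = −13.7283.
Balance: K_1 − x×(3.21 − 2.69) = K_2, so x = (K_1 − K_2)/(3.21 − 2.69) = 13.7283/0.52 = 26.4 km.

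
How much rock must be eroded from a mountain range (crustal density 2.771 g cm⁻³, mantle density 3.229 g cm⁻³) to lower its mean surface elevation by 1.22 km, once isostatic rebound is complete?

8.6 km

Net drop Δ = e − u = e − e ρ_c/ρ_m = e (ρ_m − ρ_c)/ρ_m.
e = Δ ρ_m/(ρ_m − ρ_c) = 1.22 km × 3.229/0.458 = 8.6 km.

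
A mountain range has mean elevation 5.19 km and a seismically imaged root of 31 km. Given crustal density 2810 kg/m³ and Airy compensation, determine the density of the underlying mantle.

3280 kg/m³

Airy balance: ρ_c h = (ρ_m − ρ_c) r → ρ_m = ρ_c (1 + h/r).
ρ_m = 2810 × (1 + 5.19 km/31 km) = 3280 kg/m³.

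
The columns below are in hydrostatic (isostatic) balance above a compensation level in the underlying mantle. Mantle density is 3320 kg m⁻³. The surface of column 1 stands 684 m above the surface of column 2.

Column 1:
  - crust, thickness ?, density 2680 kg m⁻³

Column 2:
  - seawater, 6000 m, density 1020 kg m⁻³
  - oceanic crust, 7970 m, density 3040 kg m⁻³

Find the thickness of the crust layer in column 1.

Take the compensation level at the base of the deeper column (depth z_c below the surface of column 1) and equate Σ ρ_i t_i down to z_c; mantle fills any gap and the z_c terms cancel.
Column 1: x×2680 + (z_c − 0 − x)×3320
Column 2: 684×0 + 6000×1020 + 7970×3040 + (z_c − 684 − 13970)×3320
The z_c×3320 term appears on both sides and cancels. Collect the known terms of each column as K = Σ(ρt)_known − 3320 × (depth of known layers): K_1 = 0 − 3320×0 = 0; K_2 = 30348800 − 3320×(684 + 13970) = −18302480.
Balance: K_1 − x×(3320 − 2680) = K_2, so x = (K_1 − K_2)/(3320 − 2680) = 18302500/640 = 28600 m.

28600 m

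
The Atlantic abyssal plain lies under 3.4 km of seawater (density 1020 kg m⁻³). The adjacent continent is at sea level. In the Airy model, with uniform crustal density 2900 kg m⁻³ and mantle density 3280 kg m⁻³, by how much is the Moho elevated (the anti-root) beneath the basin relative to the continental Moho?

16.8 km

By Archimedes' principle applied to the lithosphere: replacing crust with seawater at the top is compensated by replacing crust with mantle at the base: d (ρ_c − ρ_w) = a (ρ_m − ρ_c).
a = d (ρ_c − ρ_w)/(ρ_m − ρ_c) = 3.4 km × 1880/380 = 16.8 km.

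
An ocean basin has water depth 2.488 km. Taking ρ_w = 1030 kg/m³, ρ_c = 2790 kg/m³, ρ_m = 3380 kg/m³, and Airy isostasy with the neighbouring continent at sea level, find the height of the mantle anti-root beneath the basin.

Equating mass per unit area of the two columns: replacing crust with seawater at the top is compensated by replacing crust with mantle at the base: d (ρ_c − ρ_w) = a (ρ_m − ρ_c).
a = d (ρ_c − ρ_w)/(ρ_m − ρ_c) = 2.488 km × 1760/590 = 7.42 km.

7.42 km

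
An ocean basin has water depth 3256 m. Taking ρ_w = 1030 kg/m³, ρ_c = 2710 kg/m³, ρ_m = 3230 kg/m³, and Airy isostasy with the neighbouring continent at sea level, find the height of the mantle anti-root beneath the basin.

10500 m

Isostatic balance requires: replacing crust with seawater at the top is compensated by replacing crust with mantle at the base: d (ρ_c − ρ_w) = a (ρ_m − ρ_c).
a = d (ρ_c − ρ_w)/(ρ_m − ρ_c) = 3256 m × 1680/520 = 10500 m.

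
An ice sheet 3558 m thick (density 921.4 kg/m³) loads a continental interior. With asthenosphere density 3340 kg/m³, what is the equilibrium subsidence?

982 m

Isostatic balance requires: the ice load ρ_ice t is balanced by mantle displaced below, ρ_m s.
s = t ρ_ice / ρ_m = 3558 m × 921.4/3340 = 982 m.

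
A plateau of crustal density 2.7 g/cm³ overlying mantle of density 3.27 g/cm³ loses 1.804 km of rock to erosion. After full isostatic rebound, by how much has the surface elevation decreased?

0.314 km

Rebound u = e ρ_c/ρ_m = 1.804 km × 2.7/3.27 = 1.49 km.
Net surface drop = e − u = 1.804 km − 1.49 km = e (ρ_m − ρ_c)/ρ_m = 0.314 km.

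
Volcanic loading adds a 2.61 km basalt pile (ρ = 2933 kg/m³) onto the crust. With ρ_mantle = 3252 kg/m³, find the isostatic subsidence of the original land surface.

Subaerial loading: s = t ρ_load / ρ_m.
s = 2.61 km × 2933/3252 = 2.35 km.

2.35 km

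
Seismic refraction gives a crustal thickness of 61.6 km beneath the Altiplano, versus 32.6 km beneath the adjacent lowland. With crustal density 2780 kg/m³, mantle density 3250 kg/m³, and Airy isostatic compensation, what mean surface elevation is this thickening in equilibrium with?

Excess crust Δ = 61.6 km − 32.6 km = 29 km, split between elevation h and root r with h + r = Δ.
Airy balance ρ_c h = (ρ_m − ρ_c) r gives r = h ρ_c/(ρ_m − ρ_c), so h (1 + ρ_c/(ρ_m − ρ_c)) = Δ, i.e. h = Δ (ρ_m − ρ_c)/ρ_m.
h = 29 km × 470/3250 = 4.19 km.

4.19 km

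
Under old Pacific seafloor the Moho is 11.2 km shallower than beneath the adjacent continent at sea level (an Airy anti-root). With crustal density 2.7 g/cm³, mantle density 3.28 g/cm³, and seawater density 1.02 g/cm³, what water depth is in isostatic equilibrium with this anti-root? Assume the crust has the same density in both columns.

Replacing a thickness d of crust by seawater at the top must be balanced by replacing crust with mantle at the base: d (ρ_c − ρ_w) = a (ρ_m − ρ_c).
d = a (ρ_m − ρ_c)/(ρ_c − ρ_w) = 11.2 km × 0.58/1.68 = 3.87 km.

3.87 km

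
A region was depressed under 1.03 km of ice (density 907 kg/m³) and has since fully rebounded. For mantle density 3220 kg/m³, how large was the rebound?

Removing the load lets mantle flow back in; uplift u satisfies ρ_ice t = ρ_m u.
u = t ρ_ice/ρ_m = 1.03 km × 907/3220 = 0.29 km.

0.29 km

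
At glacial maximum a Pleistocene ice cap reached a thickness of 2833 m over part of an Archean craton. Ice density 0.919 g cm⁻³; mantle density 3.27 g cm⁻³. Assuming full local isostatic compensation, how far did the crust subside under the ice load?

Isostatic balance requires: the ice load ρ_ice t is balanced by mantle displaced below, ρ_m s.
s = t ρ_ice / ρ_m = 2833 m × 0.919/3.27 = 796 m.

796 m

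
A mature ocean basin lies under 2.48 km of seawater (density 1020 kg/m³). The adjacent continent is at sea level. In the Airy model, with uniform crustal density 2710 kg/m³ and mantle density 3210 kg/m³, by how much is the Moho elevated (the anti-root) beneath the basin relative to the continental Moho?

In Airy isostatic equilibrium: replacing crust with seawater at the top is compensated by replacing crust with mantle at the base: d (ρ_c − ρ_w) = a (ρ_m − ρ_c).
a = d (ρ_c − ρ_w)/(ρ_m − ρ_c) = 2.48 km × 1690/500 = 8.38 km.

8.38 km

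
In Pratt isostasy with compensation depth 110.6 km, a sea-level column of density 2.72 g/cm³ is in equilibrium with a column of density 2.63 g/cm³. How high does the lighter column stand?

ρ_ref D = ρ (D + h) → h = D (ρ_ref − ρ)/ρ.
h = 110.6 km × (2.72 − 2.63)/2.63 = 3.78 km.

3.78 km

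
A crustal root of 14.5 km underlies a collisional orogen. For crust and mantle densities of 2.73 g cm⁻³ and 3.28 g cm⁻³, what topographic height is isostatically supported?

2.92 km

By Archimedes' principle applied to the lithosphere: ρ_c h = (ρ_m − ρ_c) r.
h = r (ρ_m − ρ_c) / ρ_c = 14.5 km × (3.28 − 2.73) / 2.73 = 2.92 km.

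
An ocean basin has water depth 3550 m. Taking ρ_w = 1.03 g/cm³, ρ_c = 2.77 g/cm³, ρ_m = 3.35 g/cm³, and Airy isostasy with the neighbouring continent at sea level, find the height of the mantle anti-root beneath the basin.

10600 m

By Archimedes' principle applied to the lithosphere: replacing crust with seawater at the top is compensated by replacing crust with mantle at the base: d (ρ_c − ρ_w) = a (ρ_m − ρ_c).
a = d (ρ_c − ρ_w)/(ρ_m − ρ_c) = 3550 m × 1.74/0.58 = 10600 m.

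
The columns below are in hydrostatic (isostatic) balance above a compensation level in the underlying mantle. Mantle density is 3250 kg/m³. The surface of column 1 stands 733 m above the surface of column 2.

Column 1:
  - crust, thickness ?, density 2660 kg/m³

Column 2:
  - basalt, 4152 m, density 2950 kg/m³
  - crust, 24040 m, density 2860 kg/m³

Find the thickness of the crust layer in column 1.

22000 m

Take the compensation level at the base of the deeper column (depth z_c below the surface of column 1) and equate Σ ρ_i t_i down to z_c; mantle fills any gap and the z_c terms cancel.
Column 1: x×2660 + (z_c − 0 − x)×3250
Column 2: 733×0 + 4152×2950 + 24040×2860 + (z_c − 733 − 28192)×3250
The z_c×3250 term appears on both sides and cancels. Collect the known terms of each column as K = Σ(ρt)_known − 3250 × (depth of known layers): K_1 = 0 − 3250×0 = 0; K_2 = 81002800 − 3250×(733 + 28192) = −13003450.
Balance: K_1 − x×(3250 − 2660) = K_2, so x = (K_1 − K_2)/(3250 − 2660) = 13003400/590 = 22000 m.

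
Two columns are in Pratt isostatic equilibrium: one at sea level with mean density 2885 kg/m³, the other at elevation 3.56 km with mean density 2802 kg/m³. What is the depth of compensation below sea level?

120 km

ρ_ref D = ρ (D + h) → D (ρ_ref − ρ) = ρ h.
D = ρ h/(ρ_ref − ρ) = 2802 × 3.56 km/(2885 − 2802) = 120 km.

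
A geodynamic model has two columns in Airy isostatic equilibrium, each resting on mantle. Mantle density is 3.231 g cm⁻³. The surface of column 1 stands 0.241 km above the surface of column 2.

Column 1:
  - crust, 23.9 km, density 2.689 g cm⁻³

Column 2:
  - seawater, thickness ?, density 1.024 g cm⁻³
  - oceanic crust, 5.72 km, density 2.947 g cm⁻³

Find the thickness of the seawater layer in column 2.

4.78 km

Take the compensation level at the base of the deeper column (depth z_c below the surface of column 1) and equate Σ ρ_i t_i down to z_c; mantle fills any gap and the z_c terms cancel.
Column 1: 23.9×2.689 + (z_c − 23.9)×3.231
Column 2: 0.241×0 + x×1.024 + 5.72×2.947 + (z_c − 0.241 − 5.72 − x)×3.231
The z_c×3.231 term appears on both sides and cancels. Collect the known terms of each column as K = Σ(ρt)_known − 3.231 × (depth of known layers): K_1 = 64.2671 − 3.231×23.9 = −12.9538; K_2 = 16.85684 − 3.231×(0.241 + 5.72) = −2.403151.
Balance: K_1 = K_2 − x×(3.231 − 1.024), so x = (K_2 − K_1)/(3.231 − 1.024) = 10.5506/2.207 = 4.78 km.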